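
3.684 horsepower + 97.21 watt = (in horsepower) 1 horsepower = 745.69987 W, so 3.684 horsepower = 3.684 * 745.69987 = 2747.1583 W. 97.21 watt = 97.21 W. Sum: 2747.1583 + 97.21 = 2844.3683 W. 1 horsepower = 745.69987 W, so 2844.3683 W = 2844.3683 / 745.69987 = 3.8143608 horsepower ≈ 3.814 horsepower (4 s.f.). Final answer: 3.814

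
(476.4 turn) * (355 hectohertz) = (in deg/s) 1 turn = 6.2831853 rad, so 476.4 turn = 476.4 * 6.2831853 = 2993.3095 rad. 1 hectohertz = 100 Hz, so 355 hectohertz = 355 * 100 = 35500 Hz. Combine: 2993.3095 rad * 35500 Hz = 1.0626249e+08 rad/s. 1 deg/s = 0.017453293 rad/s, so 1.0626249e+08 rad/s = 1.0626249e+08 / 0.017453293 = 6.088392e+09 deg/s ≈ 6.088e+09 deg/s (4 s.f.). Final answer: 6.088e+09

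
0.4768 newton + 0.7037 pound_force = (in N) 3.607. Check: 0.4768 newton = 0.4768 N. 1 pound_force = 4.4482216 N, so 0.7037 pound_force = 0.7037 * 4.4482216 = 3.1302136 N. Sum: 0.4768 + 3.1302136 = 3.6070136 N. Result: 3.6070136 N ≈ 3.607 N (4 s.f.).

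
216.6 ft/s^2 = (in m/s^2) 1 ft/s^2 = 0.3048 m/s^2, so 216.6 ft/s^2 = 216.6 * 0.3048 = 66.01968 m/s^2. Result: 66.01968 m/s^2 ≈ 66.02 m/s^2 (4 s.f.). Final answer: 66.02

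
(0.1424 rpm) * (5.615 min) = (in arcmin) 1.727e+04. Check: 1 rpm = 0.10471976 rad/s, so 0.1424 rpm = 0.1424 * 0.10471976 = 0.014912093 rad/s. 1 min = 60 s, so 5.615 min = 5.615 * 60 = 336.9 s. Combine: 0.014912093 rad/s * 336.9 s = 5.0238842 rad. 1 arcmin = 0.00029088821 rad, so 5.0238842 rad = 5.0238842 / 0.00029088821 = 17270.842 arcmin ≈ 1.727e+04 arcmin (4 s.f.).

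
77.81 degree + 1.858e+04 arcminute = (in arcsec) 1 degree = 0.017453293 rad, so 77.81 degree = 77.81 * 0.017453293 = 1.3580407 rad. 1 arcminute = 0.00029088821 rad, so 1.858e+04 arcminute = 1.858e+04 * 0.00029088821 = 5.4047029 rad. Sum: 1.3580407 + 5.4047029 = 6.7627436 rad. 1 arcsec = 4.8481368e-06 rad, so 6.7627436 rad = 6.7627436 / 4.8481368e-06 = 1394916 arcsec ≈ 1.395e+06 arcsec (4 s.f.). Final answer: 1.395e+06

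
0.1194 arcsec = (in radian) 5.789e-07. Check: 1 arcsec = 4.8481368e-06 rad, so 0.1194 arcsec = 0.1194 * 4.8481368e-06 = 5.7886754e-07 rad. 5.7886754e-07 rad = 5.7886754e-07 radian ≈ 5.789e-07 radian (4 s.f.).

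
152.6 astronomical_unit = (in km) 1 astronomical_unit = 1.4959787e+11 m, so 152.6 astronomical_unit = 152.6 * 1.4959787e+11 = 2.2828635e+13 m. 1 km = 1000 m, so 2.2828635e+13 m = 2.2828635e+13 / 1000 = 2.2828635e+10 km ≈ 2.283e+10 km (4 s.f.). Final answer: 2.283e+10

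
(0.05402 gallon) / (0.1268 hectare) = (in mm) 0.0001613. Check: 1 gallon = 0.0037854118 m^3, so 0.05402 gallon = 0.05402 * 0.0037854118 = 0.00020448794 m^3. 1 hectare = 10000 m^2, so 0.1268 hectare = 0.1268 * 10000 = 1268 m^2. Combine: 0.00020448794 m^3 / 1268 m^2 = 1.612681e-07 m. 1 mm = 0.001 m, so 1.612681e-07 m = 1.612681e-07 / 0.001 = 0.0001612681 mm ≈ 0.0001613 mm (4 s.f.).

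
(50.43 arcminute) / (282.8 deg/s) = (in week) 4.914e-09. Check: 1 arcminute = 0.00029088821 rad, so 50.43 arcminute = 50.43 * 0.00029088821 = 0.014669492 rad. 1 deg/s = 0.017453293 rad/s, so 282.8 deg/s = 282.8 * 0.017453293 = 4.9357911 rad/s. Combine: 0.014669492 rad / 4.9357911 rad/s = 0.0029720651 s. 1 week = 604800 s, so 0.0029720651 s = 0.0029720651 / 604800 = 4.9141287e-09 week ≈ 4.914e-09 week (4 s.f.).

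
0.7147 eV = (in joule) 1 eV = 1.6021766e-19 J, so 0.7147 eV = 0.7147 * 1.6021766e-19 = 1.1450756e-19 J. 1.1450756e-19 J = 1.1450756e-19 joule ≈ 1.145e-19 joule (4 s.f.). Final answer: 1.145e-19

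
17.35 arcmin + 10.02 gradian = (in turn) 0.02585. Check: 1 arcmin = 0.00029088821 rad, so 17.35 arcmin = 17.35 * 0.00029088821 = 0.0050469104 rad. 1 gradian = 0.015707963 rad, so 10.02 gradian = 10.02 * 0.015707963 = 0.15739379 rad. Sum: 0.0050469104 + 0.15739379 = 0.1624407 rad. 1 turn = 6.2831853 rad, so 0.1624407 rad = 0.1624407 / 6.2831853 = 0.025853241 turn ≈ 0.02585 turn (4 s.f.).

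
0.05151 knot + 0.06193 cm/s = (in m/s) 0.02712. Check: 1 knot = 0.51444444 m/s, so 0.05151 knot = 0.05151 * 0.51444444 = 0.026499033 m/s. 1 cm/s = 0.01 m/s, so 0.06193 cm/s = 0.06193 * 0.01 = 0.0006193 m/s. Sum: 0.026499033 + 0.0006193 = 0.027118333 m/s. Result: 0.027118333 m/s ≈ 0.02712 m/s (4 s.f.).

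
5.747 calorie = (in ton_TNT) 1 calorie = 4.184 J, so 5.747 calorie = 5.747 * 4.184 = 24.045448 J. 1 ton_TNT = 4.184e+09 J, so 24.045448 J = 24.045448 / 4.184e+09 = 5.747e-09 ton_TNT. Final answer: 5.747e-09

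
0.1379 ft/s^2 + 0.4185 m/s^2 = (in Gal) 1 ft/s^2 = 0.3048 m/s^2, so 0.1379 ft/s^2 = 0.1379 * 0.3048 = 0.04203192 m/s^2. 0.4185 m/s^2 is already in m/s^2. Sum: 0.04203192 + 0.4185 = 0.46053192 m/s^2. 1 Gal = 0.01 m/s^2, so 0.46053192 m/s^2 = 0.46053192 / 0.01 = 46.053192 Gal ≈ 46.05 Gal (4 s.f.). Final answer: 46.05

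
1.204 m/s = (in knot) 2.34. Check: 1 knot = 0.51444444 m/s, so 1.204 m/s = 1.204 / 0.51444444 = 2.3403888 knot ≈ 2.34 knot (4 s.f.).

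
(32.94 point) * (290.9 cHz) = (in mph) 0.07562. Check: 1 point = 0.00035277778 m, so 32.94 point = 32.94 * 0.00035277778 = 0.0116205 m. 1 cHz = 0.01 Hz, so 290.9 cHz = 290.9 * 0.01 = 2.909 Hz. Combine: 0.0116205 m * 2.909 Hz = 0.033804034 m/s. 1 mph = 0.44704 m/s, so 0.033804034 m/s = 0.033804034 / 0.44704 = 0.075617472 mph ≈ 0.07562 mph (4 s.f.).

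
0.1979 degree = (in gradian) 0.2199. Check: 1 degree = 0.017453293 rad, so 0.1979 degree = 0.1979 * 0.017453293 = 0.0034540066 rad. 1 gradian = 0.015707963 rad, so 0.0034540066 rad = 0.0034540066 / 0.015707963 = 0.21988889 gradian ≈ 0.2199 gradian (4 s.f.).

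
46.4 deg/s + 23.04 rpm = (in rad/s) 3.223. Check: 1 deg/s = 0.017453293 rad/s, so 46.4 deg/s = 46.4 * 0.017453293 = 0.80983277 rad/s. 1 rpm = 0.10471976 rad/s, so 23.04 rpm = 23.04 * 0.10471976 = 2.4127432 rad/s. Sum: 0.80983277 + 2.4127432 = 3.2225759 rad/s. Result: 3.2225759 rad/s ≈ 3.223 rad/s (4 s.f.).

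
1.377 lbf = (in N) 1 lbf = 4.4482216 N, so 1.377 lbf = 1.377 * 4.4482216 = 6.1252012 N. Result: 6.1252012 N ≈ 6.125 N (4 s.f.). Final answer: 6.125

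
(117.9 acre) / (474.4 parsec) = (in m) 1 acre = 4046.8564 m^2, so 117.9 acre = 117.9 * 4046.8564 = 477124.37 m^2. 1 parsec = 3.0856776e+16 m, so 474.4 parsec = 474.4 * 3.0856776e+16 = 1.4638454e+19 m. Combine: 477124.37 m^2 / 1.4638454e+19 m = 3.2593904e-14 m. Result: 3.2593904e-14 m ≈ 3.259e-14 m (4 s.f.). Final answer: 3.259e-14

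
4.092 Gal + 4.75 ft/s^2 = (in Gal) 148.9. Check: 1 Gal = 0.01 m/s^2, so 4.092 Gal = 4.092 * 0.01 = 0.04092 m/s^2. 1 ft/s^2 = 0.3048 m/s^2, so 4.75 ft/s^2 = 4.75 * 0.3048 = 1.4478 m/s^2. Sum: 0.04092 + 1.4478 = 1.48872 m/s^2. 1 Gal = 0.01 m/s^2, so 1.48872 m/s^2 = 1.48872 / 0.01 = 148.872 Gal ≈ 148.9 Gal (4 s.f.).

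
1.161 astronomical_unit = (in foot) 5.698e+11. Check: 1 astronomical_unit = 1.4959787e+11 m, so 1.161 astronomical_unit = 1.161 * 1.4959787e+11 = 1.7368313e+11 m. 1 foot = 0.3048 m, so 1.7368313e+11 m = 1.7368313e+11 / 0.3048 = 5.6982654e+11 foot ≈ 5.698e+11 foot (4 s.f.).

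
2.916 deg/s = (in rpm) 1 deg/s = 0.017453293 rad/s, so 2.916 deg/s = 2.916 * 0.017453293 = 0.050893801 rad/s. 1 rpm = 0.10471976 rad/s, so 0.050893801 rad/s = 0.050893801 / 0.10471976 = 0.486 rpm. Final answer: 0.486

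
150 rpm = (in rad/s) 1 rpm = 0.10471976 rad/s, so 150 rpm = 150 * 0.10471976 = 15.707963 rad/s. Result: 15.707963 rad/s ≈ 15.71 rad/s (4 s.f.). Final answer: 15.71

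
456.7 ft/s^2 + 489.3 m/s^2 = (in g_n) 1 ft/s^2 = 0.3048 m/s^2, so 456.7 ft/s^2 = 456.7 * 0.3048 = 139.20216 m/s^2. 489.3 m/s^2 is already in m/s^2. Sum: 139.20216 + 489.3 = 628.50216 m/s^2. 1 g_n = 9.80665 m/s^2, so 628.50216 m/s^2 = 628.50216 / 9.80665 = 64.089384 g_n ≈ 64.09 g_n (4 s.f.). Final answer: 64.09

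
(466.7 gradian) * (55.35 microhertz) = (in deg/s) 1 gradian = 0.015707963 rad, so 466.7 gradian = 466.7 * 0.015707963 = 7.3309065 rad. 1 microhertz = 1e-06 Hz, so 55.35 microhertz = 55.35 * 1e-06 = 5.535e-05 Hz. Combine: 7.3309065 rad * 5.535e-05 Hz = 0.00040576567 rad/s. 1 deg/s = 0.017453293 rad/s, so 0.00040576567 rad/s = 0.00040576567 / 0.017453293 = 0.023248661 deg/s ≈ 0.02325 deg/s (4 s.f.). Final answer: 0.02325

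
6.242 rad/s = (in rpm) 59.61. Check: 1 rpm = 0.10471976 rad/s, so 6.242 rad/s = 6.242 / 0.10471976 = 59.606709 rpm ≈ 59.61 rpm (4 s.f.).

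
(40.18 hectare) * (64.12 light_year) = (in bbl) 1 hectare = 10000 m^2, so 40.18 hectare = 40.18 * 10000 = 401800 m^2. 1 light_year = 9.4607305e+15 m, so 64.12 light_year = 64.12 * 9.4607305e+15 = 6.0662204e+17 m. Combine: 401800 m^2 * 6.0662204e+17 m = 2.4374073e+23 m^3. 1 bbl = 0.15898729 m^3, so 2.4374073e+23 m^3 = 2.4374073e+23 / 0.15898729 = 1.5330831e+24 bbl ≈ 1.533e+24 bbl (4 s.f.). Final answer: 1.533e+24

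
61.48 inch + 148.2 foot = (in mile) 0.02904. Check: 1 inch = 0.0254 m, so 61.48 inch = 61.48 * 0.0254 = 1.561592 m. 1 foot = 0.3048 m, so 148.2 foot = 148.2 * 0.3048 = 45.17136 m. Sum: 1.561592 + 45.17136 = 46.732952 m. 1 mile = 1609.344 m, so 46.732952 m = 46.732952 / 1609.344 = 0.02903851 mile ≈ 0.02904 mile (4 s.f.).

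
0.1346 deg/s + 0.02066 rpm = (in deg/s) 1 deg/s = 0.017453293 rad/s, so 0.1346 deg/s = 0.1346 * 0.017453293 = 0.0023492132 rad/s. 1 rpm = 0.10471976 rad/s, so 0.02066 rpm = 0.02066 * 0.10471976 = 0.0021635101 rad/s. Sum: 0.0023492132 + 0.0021635101 = 0.0045127233 rad/s. 1 deg/s = 0.017453293 rad/s, so 0.0045127233 rad/s = 0.0045127233 / 0.017453293 = 0.25856 deg/s ≈ 0.2586 deg/s (4 s.f.). Final answer: 0.2586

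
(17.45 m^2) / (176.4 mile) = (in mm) 0.06147. Check: 17.45 m^2 is already in m^2. 1 mile = 1609.344 m, so 176.4 mile = 176.4 * 1609.344 = 283888.28 m. Combine: 17.45 m^2 / 283888.28 m = 6.1467842e-05 m. 1 mm = 0.001 m, so 6.1467842e-05 m = 6.1467842e-05 / 0.001 = 0.061467842 mm ≈ 0.06147 mm (4 s.f.).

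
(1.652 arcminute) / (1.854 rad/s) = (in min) 1 arcminute = 0.00029088821 rad, so 1.652 arcminute = 1.652 * 0.00029088821 = 0.00048054732 rad. 1.854 rad/s is already in rad/s. Combine: 0.00048054732 rad / 1.854 rad/s = 0.00025919489 s. 1 min = 60 s, so 0.00025919489 s = 0.00025919489 / 60 = 4.3199148e-06 min ≈ 4.32e-06 min (4 s.f.). Final answer: 4.32e-06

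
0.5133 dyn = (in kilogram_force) 1 dyn = 1e-05 N, so 0.5133 dyn = 0.5133 * 1e-05 = 5.133e-06 N. 1 kilogram_force = 9.80665 N, so 5.133e-06 N = 5.133e-06 / 9.80665 = 5.2342033e-07 kilogram_force ≈ 5.234e-07 kilogram_force (4 s.f.). Final answer: 5.234e-07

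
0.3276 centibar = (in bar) 1 centibar = 1000 Pa, so 0.3276 centibar = 0.3276 * 1000 = 327.6 Pa. 1 bar = 100000 Pa, so 327.6 Pa = 327.6 / 100000 = 0.003276 bar. Final answer: 0.003276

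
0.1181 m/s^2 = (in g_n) 0.01204. Check: 1 g_n = 9.80665 m/s^2, so 0.1181 m/s^2 = 0.1181 / 9.80665 = 0.012042848 g_n ≈ 0.01204 g_n (4 s.f.).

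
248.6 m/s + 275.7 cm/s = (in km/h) 904.9. Check: 248.6 m/s is already in m/s. 1 cm/s = 0.01 m/s, so 275.7 cm/s = 275.7 * 0.01 = 2.757 m/s. Sum: 248.6 + 2.757 = 251.357 m/s. 1 km/h = 0.27777778 m/s, so 251.357 m/s = 251.357 / 0.27777778 = 904.8852 km/h ≈ 904.9 km/h (4 s.f.).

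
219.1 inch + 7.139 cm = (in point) 1.598e+04. Check: 1 inch = 0.0254 m, so 219.1 inch = 219.1 * 0.0254 = 5.56514 m. 1 cm = 0.01 m, so 7.139 cm = 7.139 * 0.01 = 0.07139 m. Sum: 5.56514 + 0.07139 = 5.63653 m. 1 point = 0.00035277778 m, so 5.63653 m = 5.63653 / 0.00035277778 = 15977.565 point ≈ 1.598e+04 point (4 s.f.).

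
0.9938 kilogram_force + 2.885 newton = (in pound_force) 2.84. Check: 1 kilogram_force = 9.80665 N, so 0.9938 kilogram_force = 0.9938 * 9.80665 = 9.7458488 N. 2.885 newton = 2.885 N. Sum: 9.7458488 + 2.885 = 12.630849 N. 1 pound_force = 4.4482216 N, so 12.630849 N = 12.630849 / 4.4482216 = 2.8395278 pound_force ≈ 2.84 pound_force (4 s.f.).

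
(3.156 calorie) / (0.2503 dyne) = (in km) 1 calorie = 4.184 J, so 3.156 calorie = 3.156 * 4.184 = 13.204704 J. 1 dyne = 1e-05 N, so 0.2503 dyne = 0.2503 * 1e-05 = 2.503e-06 N. Combine: 13.204704 J / 2.503e-06 N = 5275550.9 m. 1 km = 1000 m, so 5275550.9 m = 5275550.9 / 1000 = 5275.5509 km ≈ 5276 km (4 s.f.). Final answer: 5276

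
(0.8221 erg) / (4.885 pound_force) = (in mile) 2.351e-12. Check: 1 erg = 1e-07 J, so 0.8221 erg = 0.8221 * 1e-07 = 8.221e-08 J. 1 pound_force = 4.4482216 N, so 4.885 pound_force = 4.885 * 4.4482216 = 21.729563 N. Combine: 8.221e-08 J / 21.729563 N = 3.7833251e-09 m. 1 mile = 1609.344 m, so 3.7833251e-09 m = 3.7833251e-09 / 1609.344 = 2.3508492e-12 mile ≈ 2.351e-12 mile (4 s.f.).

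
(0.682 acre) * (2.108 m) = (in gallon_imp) 1.28e+06. Check: 1 acre = 4046.8564 m^2, so 0.682 acre = 0.682 * 4046.8564 = 2759.9561 m^2. 2.108 m is already in m. Combine: 2759.9561 m^2 * 2.108 m = 5817.9874 m^3. 1 gallon_imp = 0.00454609 m^3, so 5817.9874 m^3 = 5817.9874 / 0.00454609 = 1279778.3 gallon_imp ≈ 1.28e+06 gallon_imp (4 s.f.).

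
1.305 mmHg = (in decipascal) 1740. Check: 1 mmHg = 133.32237 Pa, so 1.305 mmHg = 1.305 * 133.32237 = 173.98569 Pa. 1 decipascal = 0.1 Pa, so 173.98569 Pa = 173.98569 / 0.1 = 1739.8569 decipascal ≈ 1740 decipascal (4 s.f.).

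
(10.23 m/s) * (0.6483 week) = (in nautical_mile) 2166. Check: 10.23 m/s is already in m/s. 1 week = 604800 s, so 0.6483 week = 0.6483 * 604800 = 392091.84 s. Combine: 10.23 m/s * 392091.84 s = 4011099.5 m. 1 nautical_mile = 1852 m, so 4011099.5 m = 4011099.5 / 1852 = 2165.8205 nautical_mile ≈ 2166 nautical_mile (4 s.f.).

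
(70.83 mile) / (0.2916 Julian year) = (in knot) 0.02408. Check: 1 mile = 1609.344 m, so 70.83 mile = 70.83 * 1609.344 = 113989.84 m. 1 Julian year = 31557600 s, so 0.2916 Julian year = 0.2916 * 31557600 = 9202196.2 s. Combine: 113989.84 m / 9202196.2 s = 0.012387243 m/s. 1 knot = 0.51444444 m/s, so 0.012387243 m/s = 0.012387243 / 0.51444444 = 0.024078873 knot ≈ 0.02408 knot (4 s.f.).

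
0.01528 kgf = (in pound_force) 1 kgf = 9.80665 N, so 0.01528 kgf = 0.01528 * 9.80665 = 0.14984561 N. 1 pound_force = 4.4482216 N, so 0.14984561 N = 0.14984561 / 4.4482216 = 0.033686634 pound_force ≈ 0.03369 pound_force (4 s.f.). Final answer: 0.03369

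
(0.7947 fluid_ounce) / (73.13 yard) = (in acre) 1 fluid_ounce = 2.957353e-05 m^3, so 0.7947 fluid_ounce = 0.7947 * 2.957353e-05 = 2.3502084e-05 m^3. 1 yard = 0.9144 m, so 73.13 yard = 73.13 * 0.9144 = 66.870072 m. Combine: 2.3502084e-05 m^3 / 66.870072 m = 3.5145893e-07 m^2. 1 acre = 4046.8564 m^2, so 3.5145893e-07 m^2 = 3.5145893e-07 / 4046.8564 = 8.6847393e-11 acre ≈ 8.685e-11 acre (4 s.f.). Final answer: 8.685e-11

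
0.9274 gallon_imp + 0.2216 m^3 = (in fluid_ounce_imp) 1 gallon_imp = 0.00454609 m^3, so 0.9274 gallon_imp = 0.9274 * 0.00454609 = 0.0042160439 m^3. 0.2216 m^3 is already in m^3. Sum: 0.0042160439 + 0.2216 = 0.22581604 m^3. 1 fluid_ounce_imp = 2.8413063e-05 m^3, so 0.22581604 m^3 = 0.22581604 / 2.8413063e-05 = 7947.6137 fluid_ounce_imp ≈ 7948 fluid_ounce_imp (4 s.f.). Final answer: 7948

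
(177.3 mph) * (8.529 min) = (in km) 1 mph = 0.44704 m/s, so 177.3 mph = 177.3 * 0.44704 = 79.260192 m/s. 1 min = 60 s, so 8.529 min = 8.529 * 60 = 511.74 s. Combine: 79.260192 m/s * 511.74 s = 40560.611 m. 1 km = 1000 m, so 40560.611 m = 40560.611 / 1000 = 40.560611 km ≈ 40.56 km (4 s.f.). Final answer: 40.56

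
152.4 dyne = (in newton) 0.001524. Check: 1 dyne = 1e-05 N, so 152.4 dyne = 152.4 * 1e-05 = 0.001524 N. 0.001524 N = 0.001524 newton.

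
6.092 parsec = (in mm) 1.88e+20. Check: 1 parsec = 3.0856776e+16 m, so 6.092 parsec = 6.092 * 3.0856776e+16 = 1.8797948e+17 m. 1 mm = 0.001 m, so 1.8797948e+17 m = 1.8797948e+17 / 0.001 = 1.8797948e+20 mm ≈ 1.88e+20 mm (4 s.f.).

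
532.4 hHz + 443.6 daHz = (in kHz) 57.68. Check: 1 hHz = 100 Hz, so 532.4 hHz = 532.4 * 100 = 53240 Hz. 1 daHz = 10 Hz, so 443.6 daHz = 443.6 * 10 = 4436 Hz. Sum: 53240 + 4436 = 57676 Hz. 1 kHz = 1000 Hz, so 57676 Hz = 57676 / 1000 = 57.676 kHz ≈ 57.68 kHz (4 s.f.).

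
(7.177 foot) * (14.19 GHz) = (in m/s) 3.104e+10. Check: 1 foot = 0.3048 m, so 7.177 foot = 7.177 * 0.3048 = 2.1875496 m. 1 GHz = 1e+09 Hz, so 14.19 GHz = 14.19 * 1e+09 = 1.419e+10 Hz. Combine: 2.1875496 m * 1.419e+10 Hz = 3.1041329e+10 m/s. Result: 3.1041329e+10 m/s ≈ 3.104e+10 m/s (4 s.f.).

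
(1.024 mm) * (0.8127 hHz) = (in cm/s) 1 mm = 0.001 m, so 1.024 mm = 1.024 * 0.001 = 0.001024 m. 1 hHz = 100 Hz, so 0.8127 hHz = 0.8127 * 100 = 81.27 Hz. Combine: 0.001024 m * 81.27 Hz = 0.08322048 m/s. 1 cm/s = 0.01 m/s, so 0.08322048 m/s = 0.08322048 / 0.01 = 8.322048 cm/s ≈ 8.322 cm/s (4 s.f.). Final answer: 8.322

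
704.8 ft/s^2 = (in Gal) 1 ft/s^2 = 0.3048 m/s^2, so 704.8 ft/s^2 = 704.8 * 0.3048 = 214.82304 m/s^2. 1 Gal = 0.01 m/s^2, so 214.82304 m/s^2 = 214.82304 / 0.01 = 21482.304 Gal ≈ 2.148e+04 Gal (4 s.f.). Final answer: 2.148e+04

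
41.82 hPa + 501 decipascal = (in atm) 1 hPa = 100 Pa, so 41.82 hPa = 41.82 * 100 = 4182 Pa. 1 decipascal = 0.1 Pa, so 501 decipascal = 501 * 0.1 = 50.1 Pa. Sum: 4182 + 50.1 = 4232.1 Pa. 1 atm = 101325 Pa, so 4232.1 Pa = 4232.1 / 101325 = 0.04176758 atm ≈ 0.04177 atm (4 s.f.). Final answer: 0.04177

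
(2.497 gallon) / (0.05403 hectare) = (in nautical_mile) 9.446e-09. Check: 1 gallon = 0.0037854118 m^3, so 2.497 gallon = 2.497 * 0.0037854118 = 0.0094521732 m^3. 1 hectare = 10000 m^2, so 0.05403 hectare = 0.05403 * 10000 = 540.3 m^2. Combine: 0.0094521732 m^3 / 540.3 m^2 = 1.7494305e-05 m. 1 nautical_mile = 1852 m, so 1.7494305e-05 m = 1.7494305e-05 / 1852 = 9.4461692e-09 nautical_mile ≈ 9.446e-09 nautical_mile (4 s.f.).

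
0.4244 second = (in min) 0.007073. Check: 0.4244 second = 0.4244 s. 1 min = 60 s, so 0.4244 s = 0.4244 / 60 = 0.0070733333 min ≈ 0.007073 min (4 s.f.).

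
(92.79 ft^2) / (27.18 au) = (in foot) 1 ft^2 = 0.09290304 m^2, so 92.79 ft^2 = 92.79 * 0.09290304 = 8.6204731 m^2. 1 au = 1.4959787e+11 m, so 27.18 au = 27.18 * 1.4959787e+11 = 4.0660701e+12 m. Combine: 8.6204731 m^2 / 4.0660701e+12 m = 2.1200995e-12 m. 1 foot = 0.3048 m, so 2.1200995e-12 m = 2.1200995e-12 / 0.3048 = 6.9557069e-12 foot ≈ 6.956e-12 foot (4 s.f.). Final answer: 6.956e-12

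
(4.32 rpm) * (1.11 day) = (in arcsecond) 1 rpm = 0.10471976 rad/s, so 4.32 rpm = 4.32 * 0.10471976 = 0.45238934 rad/s. 1 day = 86400 s, so 1.11 day = 1.11 * 86400 = 95904 s. Combine: 0.45238934 rad/s * 95904 s = 43385.947 rad. 1 arcsecond = 4.8481368e-06 rad, so 43385.947 rad = 43385.947 / 4.8481368e-06 = 8.948994e+09 arcsecond ≈ 8.949e+09 arcsecond (4 s.f.). Final answer: 8.949e+09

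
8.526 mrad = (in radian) 1 mrad = 0.001 rad, so 8.526 mrad = 8.526 * 0.001 = 0.008526 rad. 0.008526 rad = 0.008526 radian. Final answer: 0.008526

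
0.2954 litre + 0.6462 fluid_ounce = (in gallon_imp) 0.06918. Check: 1 litre = 0.001 m^3, so 0.2954 litre = 0.2954 * 0.001 = 0.0002954 m^3. 1 fluid_ounce = 2.957353e-05 m^3, so 0.6462 fluid_ounce = 0.6462 * 2.957353e-05 = 1.9110415e-05 m^3. Sum: 0.0002954 + 1.9110415e-05 = 0.00031451041 m^3. 1 gallon_imp = 0.00454609 m^3, so 0.00031451041 m^3 = 0.00031451041 / 0.00454609 = 0.06918262 gallon_imp ≈ 0.06918 gallon_imp (4 s.f.).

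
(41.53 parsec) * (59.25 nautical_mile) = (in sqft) 1 parsec = 3.0856776e+16 m, so 41.53 parsec = 41.53 * 3.0856776e+16 = 1.2814819e+18 m. 1 nautical_mile = 1852 m, so 59.25 nautical_mile = 59.25 * 1852 = 109731 m. Combine: 1.2814819e+18 m * 109731 m = 1.4061829e+23 m^2. 1 sqft = 0.09290304 m^2, so 1.4061829e+23 m^2 = 1.4061829e+23 / 0.09290304 = 1.5136027e+24 sqft ≈ 1.514e+24 sqft (4 s.f.). Final answer: 1.514e+24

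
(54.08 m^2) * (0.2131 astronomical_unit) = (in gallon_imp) 3.792e+14. Check: 54.08 m^2 is already in m^2. 1 astronomical_unit = 1.4959787e+11 m, so 0.2131 astronomical_unit = 0.2131 * 1.4959787e+11 = 3.1879306e+10 m. Combine: 54.08 m^2 * 3.1879306e+10 m = 1.7240329e+12 m^3. 1 gallon_imp = 0.00454609 m^3, so 1.7240329e+12 m^3 = 1.7240329e+12 / 0.00454609 = 3.7923422e+14 gallon_imp ≈ 3.792e+14 gallon_imp (4 s.f.).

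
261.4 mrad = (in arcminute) 898.6. Check: 1 mrad = 0.001 rad, so 261.4 mrad = 261.4 * 0.001 = 0.2614 rad. 1 arcminute = 0.00029088821 rad, so 0.2614 rad = 0.2614 / 0.00029088821 = 898.62701 arcminute ≈ 898.6 arcminute (4 s.f.).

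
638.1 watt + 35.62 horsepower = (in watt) 2.72e+04. Check: 638.1 watt = 638.1 W. 1 horsepower = 745.69987 W, so 35.62 horsepower = 35.62 * 745.69987 = 26561.829 W. Sum: 638.1 + 26561.829 = 27199.929 W. 27199.929 W = 27199.929 watt ≈ 2.72e+04 watt (4 s.f.).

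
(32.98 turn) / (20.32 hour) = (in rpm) 1 turn = 6.2831853 rad, so 32.98 turn = 32.98 * 6.2831853 = 207.21945 rad. 1 hour = 3600 s, so 20.32 hour = 20.32 * 3600 = 73152 s. Combine: 207.21945 rad / 73152 s = 0.0028327243 rad/s. 1 rpm = 0.10471976 rad/s, so 0.0028327243 rad/s = 0.0028327243 / 0.10471976 = 0.027050525 rpm ≈ 0.02705 rpm (4 s.f.). Final answer: 0.02705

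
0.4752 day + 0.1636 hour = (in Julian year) 1 day = 86400 s, so 0.4752 day = 0.4752 * 86400 = 41057.28 s. 1 hour = 3600 s, so 0.1636 hour = 0.1636 * 3600 = 588.96 s. Sum: 41057.28 + 588.96 = 41646.24 s. 1 Julian year = 31557600 s, so 41646.24 s = 41646.24 / 31557600 = 0.0013196897 Julian year ≈ 0.00132 Julian year (4 s.f.). Final answer: 0.00132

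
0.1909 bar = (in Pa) 1.909e+04. Check: 1 bar = 100000 Pa, so 0.1909 bar = 0.1909 * 100000 = 19090 Pa. Result: 19090 Pa ≈ 1.909e+04 Pa (4 s.f.).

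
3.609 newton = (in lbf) 3.609 newton = 3.609 N. 1 lbf = 4.4482216 N, so 3.609 N = 3.609 / 4.4482216 = 0.81133548 lbf ≈ 0.8113 lbf (4 s.f.). Final answer: 0.8113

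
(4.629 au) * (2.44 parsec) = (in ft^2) 1 au = 1.4959787e+11 m, so 4.629 au = 4.629 * 1.4959787e+11 = 6.9248854e+11 m. 1 parsec = 3.0856776e+16 m, so 2.44 parsec = 2.44 * 3.0856776e+16 = 7.5290533e+16 m. Combine: 6.9248854e+11 m * 7.5290533e+16 m = 5.2137832e+28 m^2. 1 ft^2 = 0.09290304 m^2, so 5.2137832e+28 m^2 = 5.2137832e+28 / 0.09290304 = 5.6120695e+29 ft^2 ≈ 5.612e+29 ft^2 (4 s.f.). Final answer: 5.612e+29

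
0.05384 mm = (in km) 1 mm = 0.001 m, so 0.05384 mm = 0.05384 * 0.001 = 5.384e-05 m. 1 km = 1000 m, so 5.384e-05 m = 5.384e-05 / 1000 = 5.384e-08 km. Final answer: 5.384e-08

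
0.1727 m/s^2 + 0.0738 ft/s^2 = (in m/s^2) 0.1727 m/s^2 is already in m/s^2. 1 ft/s^2 = 0.3048 m/s^2, so 0.0738 ft/s^2 = 0.0738 * 0.3048 = 0.02249424 m/s^2. Sum: 0.1727 + 0.02249424 = 0.19519424 m/s^2. Result: 0.19519424 m/s^2 ≈ 0.1952 m/s^2 (4 s.f.). Final answer: 0.1952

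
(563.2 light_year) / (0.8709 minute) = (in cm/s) 1 light_year = 9.4607305e+15 m, so 563.2 light_year = 563.2 * 9.4607305e+15 = 5.3282834e+18 m. 1 minute = 60 s, so 0.8709 minute = 0.8709 * 60 = 52.254 s. Combine: 5.3282834e+18 m / 52.254 s = 1.0196891e+17 m/s. 1 cm/s = 0.01 m/s, so 1.0196891e+17 m/s = 1.0196891e+17 / 0.01 = 1.0196891e+19 cm/s ≈ 1.02e+19 cm/s (4 s.f.). Final answer: 1.02e+19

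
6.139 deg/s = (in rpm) 1.023. Check: 1 deg/s = 0.017453293 rad/s, so 6.139 deg/s = 6.139 * 0.017453293 = 0.10714576 rad/s. 1 rpm = 0.10471976 rad/s, so 0.10714576 rad/s = 0.10714576 / 0.10471976 = 1.0231667 rpm ≈ 1.023 rpm (4 s.f.).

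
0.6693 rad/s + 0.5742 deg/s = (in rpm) 6.487. Check: 0.6693 rad/s is already in rad/s. 1 deg/s = 0.017453293 rad/s, so 0.5742 deg/s = 0.5742 * 0.017453293 = 0.010021681 rad/s. Sum: 0.6693 + 0.010021681 = 0.67932168 rad/s. 1 rpm = 0.10471976 rad/s, so 0.67932168 rad/s = 0.67932168 / 0.10471976 = 6.4870442 rpm ≈ 6.487 rpm (4 s.f.).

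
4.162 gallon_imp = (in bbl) 0.119. Check: 1 gallon_imp = 0.00454609 m^3, so 4.162 gallon_imp = 4.162 * 0.00454609 = 0.018920827 m^3. 1 bbl = 0.15898729 m^3, so 0.018920827 m^3 = 0.018920827 / 0.15898729 = 0.11900842 bbl ≈ 0.119 bbl (4 s.f.).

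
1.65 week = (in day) 11.55. Check: 1 week = 604800 s, so 1.65 week = 1.65 * 604800 = 997920 s. 1 day = 86400 s, so 997920 s = 997920 / 86400 = 11.55 day.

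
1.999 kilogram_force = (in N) 19.6. Check: 1 kilogram_force = 9.80665 N, so 1.999 kilogram_force = 1.999 * 9.80665 = 19.603493 N. Result: 19.603493 N ≈ 19.6 N (4 s.f.).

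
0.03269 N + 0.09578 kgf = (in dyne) 0.03269 N is already in N. 1 kgf = 9.80665 N, so 0.09578 kgf = 0.09578 * 9.80665 = 0.93928094 N. Sum: 0.03269 + 0.93928094 = 0.97197094 N. 1 dyne = 1e-05 N, so 0.97197094 N = 0.97197094 / 1e-05 = 97197.094 dyne ≈ 9.72e+04 dyne (4 s.f.). Final answer: 9.72e+04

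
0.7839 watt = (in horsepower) 0.001051. Check: 0.7839 watt = 0.7839 W. 1 horsepower = 745.69987 W, so 0.7839 W = 0.7839 / 745.69987 = 0.0010512272 horsepower ≈ 0.001051 horsepower (4 s.f.).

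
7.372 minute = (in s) 1 minute = 60 s, so 7.372 minute = 7.372 * 60 = 442.32 s. Result: 442.32 s ≈ 442.3 s (4 s.f.). Final answer: 442.3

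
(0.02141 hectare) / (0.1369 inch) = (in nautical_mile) 33.25. Check: 1 hectare = 10000 m^2, so 0.02141 hectare = 0.02141 * 10000 = 214.1 m^2. 1 inch = 0.0254 m, so 0.1369 inch = 0.1369 * 0.0254 = 0.00347726 m. Combine: 214.1 m^2 / 0.00347726 m = 61571.467 m. 1 nautical_mile = 1852 m, so 61571.467 m = 61571.467 / 1852 = 33.245933 nautical_mile ≈ 33.25 nautical_mile (4 s.f.).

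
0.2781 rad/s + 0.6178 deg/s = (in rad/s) 0.2889. Check: 0.2781 rad/s is already in rad/s. 1 deg/s = 0.017453293 rad/s, so 0.6178 deg/s = 0.6178 * 0.017453293 = 0.010782644 rad/s. Sum: 0.2781 + 0.010782644 = 0.28888264 rad/s. Result: 0.28888264 rad/s ≈ 0.2889 rad/s (4 s.f.).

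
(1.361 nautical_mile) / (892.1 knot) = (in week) 9.081e-06. Check: 1 nautical_mile = 1852 m, so 1.361 nautical_mile = 1.361 * 1852 = 2520.572 m. 1 knot = 0.51444444 m/s, so 892.1 knot = 892.1 * 0.51444444 = 458.93589 m/s. Combine: 2520.572 m / 458.93589 m/s = 5.4922094 s. 1 week = 604800 s, so 5.4922094 s = 5.4922094 / 604800 = 9.0810341e-06 week ≈ 9.081e-06 week (4 s.f.).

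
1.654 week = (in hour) 1 week = 604800 s, so 1.654 week = 1.654 * 604800 = 1000339.2 s. 1 hour = 3600 s, so 1000339.2 s = 1000339.2 / 3600 = 277.872 hour ≈ 277.9 hour (4 s.f.). Final answer: 277.9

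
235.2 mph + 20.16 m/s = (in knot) 243.6. Check: 1 mph = 0.44704 m/s, so 235.2 mph = 235.2 * 0.44704 = 105.14381 m/s. 20.16 m/s is already in m/s. Sum: 105.14381 + 20.16 = 125.30381 m/s. 1 knot = 0.51444444 m/s, so 125.30381 m/s = 125.30381 / 0.51444444 = 243.57112 knot ≈ 243.6 knot (4 s.f.).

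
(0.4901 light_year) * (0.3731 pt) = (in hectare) 6.103e+07. Check: 1 light_year = 9.4607305e+15 m, so 0.4901 light_year = 0.4901 * 9.4607305e+15 = 4.636704e+15 m. 1 pt = 0.00035277778 m, so 0.3731 pt = 0.3731 * 0.00035277778 = 0.00013162139 m. Combine: 4.636704e+15 m * 0.00013162139 m = 6.1028942e+11 m^2. 1 hectare = 10000 m^2, so 6.1028942e+11 m^2 = 6.1028942e+11 / 10000 = 61028942 hectare ≈ 6.103e+07 hectare (4 s.f.).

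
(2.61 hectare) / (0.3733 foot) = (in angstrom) 2.294e+15. Check: 1 hectare = 10000 m^2, so 2.61 hectare = 2.61 * 10000 = 26100 m^2. 1 foot = 0.3048 m, so 0.3733 foot = 0.3733 * 0.3048 = 0.11378184 m. Combine: 26100 m^2 / 0.11378184 m = 229386.34 m. 1 angstrom = 1e-10 m, so 229386.34 m = 229386.34 / 1e-10 = 2.2938634e+15 angstrom ≈ 2.294e+15 angstrom (4 s.f.).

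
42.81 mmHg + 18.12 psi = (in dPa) 1.306e+06. Check: 1 mmHg = 133.32237 Pa, so 42.81 mmHg = 42.81 * 133.32237 = 5707.5306 Pa. 1 psi = 6894.7573 Pa, so 18.12 psi = 18.12 * 6894.7573 = 124933 Pa. Sum: 5707.5306 + 124933 = 130640.53 Pa. 1 dPa = 0.1 Pa, so 130640.53 Pa = 130640.53 / 0.1 = 1306405.3 dPa ≈ 1.306e+06 dPa (4 s.f.).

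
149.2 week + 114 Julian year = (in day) 4.268e+04. Check: 1 week = 604800 s, so 149.2 week = 149.2 * 604800 = 90236160 s. 1 Julian year = 31557600 s, so 114 Julian year = 114 * 31557600 = 3.5975664e+09 s. Sum: 90236160 + 3.5975664e+09 = 3.6878026e+09 s. 1 day = 86400 s, so 3.6878026e+09 s = 3.6878026e+09 / 86400 = 42682.9 day ≈ 4.268e+04 day (4 s.f.).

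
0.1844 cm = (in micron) 1844. Check: 1 cm = 0.01 m, so 0.1844 cm = 0.1844 * 0.01 = 0.001844 m. 1 micron = 1e-06 m, so 0.001844 m = 0.001844 / 1e-06 = 1844 micron.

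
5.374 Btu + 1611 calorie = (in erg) 1.241e+11. Check: 1 Btu = 1055.0559 J, so 5.374 Btu = 5.374 * 1055.0559 = 5669.8702 J. 1 calorie = 4.184 J, so 1611 calorie = 1611 * 4.184 = 6740.424 J. Sum: 5669.8702 + 6740.424 = 12410.294 J. 1 erg = 1e-07 J, so 12410.294 J = 12410.294 / 1e-07 = 1.2410294e+11 erg ≈ 1.241e+11 erg (4 s.f.).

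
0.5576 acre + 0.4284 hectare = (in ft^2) 1 acre = 4046.8564 m^2, so 0.5576 acre = 0.5576 * 4046.8564 = 2256.5271 m^2. 1 hectare = 10000 m^2, so 0.4284 hectare = 0.4284 * 10000 = 4284 m^2. Sum: 2256.5271 + 4284 = 6540.5271 m^2. 1 ft^2 = 0.09290304 m^2, so 6540.5271 m^2 = 6540.5271 / 0.09290304 = 70401.648 ft^2 ≈ 7.04e+04 ft^2 (4 s.f.). Final answer: 7.04e+04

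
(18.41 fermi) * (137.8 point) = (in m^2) 1 fermi = 1e-15 m, so 18.41 fermi = 18.41 * 1e-15 = 1.841e-14 m. 1 point = 0.00035277778 m, so 137.8 point = 137.8 * 0.00035277778 = 0.048612778 m. Combine: 1.841e-14 m * 0.048612778 m = 8.9496124e-16 m^2. Result: 8.9496124e-16 m^2 ≈ 8.95e-16 m^2 (4 s.f.). Final answer: 8.95e-16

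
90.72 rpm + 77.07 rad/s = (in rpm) 826.7. Check: 1 rpm = 0.10471976 rad/s, so 90.72 rpm = 90.72 * 0.10471976 = 9.5001762 rad/s. 77.07 rad/s is already in rad/s. Sum: 9.5001762 + 77.07 = 86.570176 rad/s. 1 rpm = 0.10471976 rad/s, so 86.570176 rad/s = 86.570176 / 0.10471976 = 826.68429 rpm ≈ 826.7 rpm (4 s.f.).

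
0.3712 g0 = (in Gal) 1 g0 = 9.80665 m/s^2, so 0.3712 g0 = 0.3712 * 9.80665 = 3.6402285 m/s^2. 1 Gal = 0.01 m/s^2, so 3.6402285 m/s^2 = 3.6402285 / 0.01 = 364.02285 Gal ≈ 364 Gal (4 s.f.). Final answer: 364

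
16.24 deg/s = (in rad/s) 1 deg/s = 0.017453293 rad/s, so 16.24 deg/s = 16.24 * 0.017453293 = 0.28344147 rad/s. Result: 0.28344147 rad/s ≈ 0.2834 rad/s (4 s.f.). Final answer: 0.2834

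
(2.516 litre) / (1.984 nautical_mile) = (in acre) 1 litre = 0.001 m^3, so 2.516 litre = 2.516 * 0.001 = 0.002516 m^3. 1 nautical_mile = 1852 m, so 1.984 nautical_mile = 1.984 * 1852 = 3674.368 m. Combine: 0.002516 m^3 / 3674.368 m = 6.8474361e-07 m^2. 1 acre = 4046.8564 m^2, so 6.8474361e-07 m^2 = 6.8474361e-07 / 4046.8564 = 1.6920383e-10 acre ≈ 1.692e-10 acre (4 s.f.). Final answer: 1.692e-10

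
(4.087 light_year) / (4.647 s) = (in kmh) 2.995e+16. Check: 1 light_year = 9.4607305e+15 m, so 4.087 light_year = 4.087 * 9.4607305e+15 = 3.8666005e+16 m. 4.647 s is already in s. Combine: 3.8666005e+16 m / 4.647 s = 8.3206381e+15 m/s. 1 kmh = 0.27777778 m/s, so 8.3206381e+15 m/s = 8.3206381e+15 / 0.27777778 = 2.9954297e+16 kmh ≈ 2.995e+16 kmh (4 s.f.).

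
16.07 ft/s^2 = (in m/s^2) 1 ft/s^2 = 0.3048 m/s^2, so 16.07 ft/s^2 = 16.07 * 0.3048 = 4.898136 m/s^2. Result: 4.898136 m/s^2 ≈ 4.898 m/s^2 (4 s.f.). Final answer: 4.898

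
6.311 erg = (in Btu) 1 erg = 1e-07 J, so 6.311 erg = 6.311 * 1e-07 = 6.311e-07 J. 1 Btu = 1055.0559 J, so 6.311e-07 J = 6.311e-07 / 1055.0559 = 5.9816738e-10 Btu ≈ 5.982e-10 Btu (4 s.f.). Final answer: 5.982e-10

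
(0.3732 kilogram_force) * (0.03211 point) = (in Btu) 1 kilogram_force = 9.80665 N, so 0.3732 kilogram_force = 0.3732 * 9.80665 = 3.6598418 N. 1 point = 0.00035277778 m, so 0.03211 point = 0.03211 * 0.00035277778 = 1.1327694e-05 m. Combine: 3.6598418 N * 1.1327694e-05 m = 4.1457569e-05 J. 1 Btu = 1055.0559 J, so 4.1457569e-05 J = 4.1457569e-05 / 1055.0559 = 3.9294194e-08 Btu ≈ 3.929e-08 Btu (4 s.f.). Final answer: 3.929e-08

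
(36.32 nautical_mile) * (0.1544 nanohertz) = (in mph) 2.323e-05. Check: 1 nautical_mile = 1852 m, so 36.32 nautical_mile = 36.32 * 1852 = 67264.64 m. 1 nanohertz = 1e-09 Hz, so 0.1544 nanohertz = 0.1544 * 1e-09 = 1.544e-10 Hz. Combine: 67264.64 m * 1.544e-10 Hz = 1.038566e-05 m/s. 1 mph = 0.44704 m/s, so 1.038566e-05 m/s = 1.038566e-05 / 0.44704 = 2.3232061e-05 mph ≈ 2.323e-05 mph (4 s.f.).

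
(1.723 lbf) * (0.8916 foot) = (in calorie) 1 lbf = 4.4482216 N, so 1.723 lbf = 1.723 * 4.4482216 = 7.6642858 N. 1 foot = 0.3048 m, so 0.8916 foot = 0.8916 * 0.3048 = 0.27175968 m. Combine: 7.6642858 N * 0.27175968 m = 2.0828439 J. 1 calorie = 4.184 J, so 2.0828439 J = 2.0828439 / 4.184 = 0.49781163 calorie ≈ 0.4978 calorie (4 s.f.). Final answer: 0.4978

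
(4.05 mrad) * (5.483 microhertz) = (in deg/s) 1.272e-06. Check: 1 mrad = 0.001 rad, so 4.05 mrad = 4.05 * 0.001 = 0.00405 rad. 1 microhertz = 1e-06 Hz, so 5.483 microhertz = 5.483 * 1e-06 = 5.483e-06 Hz. Combine: 0.00405 rad * 5.483e-06 Hz = 2.220615e-08 rad/s. 1 deg/s = 0.017453293 rad/s, so 2.220615e-08 rad/s = 2.220615e-08 / 0.017453293 = 1.2723187e-06 deg/s ≈ 1.272e-06 deg/s (4 s.f.).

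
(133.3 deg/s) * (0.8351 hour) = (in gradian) 1 deg/s = 0.017453293 rad/s, so 133.3 deg/s = 133.3 * 0.017453293 = 2.3265239 rad/s. 1 hour = 3600 s, so 0.8351 hour = 0.8351 * 3600 = 3006.36 s. Combine: 2.3265239 rad/s * 3006.36 s = 6994.3684 rad. 1 gradian = 0.015707963 rad, so 6994.3684 rad = 6994.3684 / 0.015707963 = 445275.32 gradian ≈ 4.453e+05 gradian (4 s.f.). Final answer: 4.453e+05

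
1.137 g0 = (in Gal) 1115. Check: 1 g0 = 9.80665 m/s^2, so 1.137 g0 = 1.137 * 9.80665 = 11.150161 m/s^2. 1 Gal = 0.01 m/s^2, so 11.150161 m/s^2 = 11.150161 / 0.01 = 1115.0161 Gal ≈ 1115 Gal (4 s.f.).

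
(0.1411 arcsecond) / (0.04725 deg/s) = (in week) 1.372e-09. Check: 1 arcsecond = 4.8481368e-06 rad, so 0.1411 arcsecond = 0.1411 * 4.8481368e-06 = 6.840721e-07 rad. 1 deg/s = 0.017453293 rad/s, so 0.04725 deg/s = 0.04725 * 0.017453293 = 0.00082466807 rad/s. Combine: 6.840721e-07 rad / 0.00082466807 rad/s = 0.00082951205 s. 1 week = 604800 s, so 0.00082951205 s = 0.00082951205 / 604800 = 1.3715477e-09 week ≈ 1.372e-09 week (4 s.f.).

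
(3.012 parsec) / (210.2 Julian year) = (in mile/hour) 1 parsec = 3.0856776e+16 m, so 3.012 parsec = 3.012 * 3.0856776e+16 = 9.2940609e+16 m. 1 Julian year = 31557600 s, so 210.2 Julian year = 210.2 * 31557600 = 6.6334075e+09 s. Combine: 9.2940609e+16 m / 6.6334075e+09 s = 14010990 m/s. 1 mile/hour = 0.44704 m/s, so 14010990 m/s = 14010990 / 0.44704 = 31341693 mile/hour ≈ 3.134e+07 mile/hour (4 s.f.). Final answer: 3.134e+07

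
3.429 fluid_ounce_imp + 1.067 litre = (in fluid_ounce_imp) 1 fluid_ounce_imp = 2.8413063e-05 m^3, so 3.429 fluid_ounce_imp = 3.429 * 2.8413063e-05 = 9.7428391e-05 m^3. 1 litre = 0.001 m^3, so 1.067 litre = 1.067 * 0.001 = 0.001067 m^3. Sum: 9.7428391e-05 + 0.001067 = 0.0011644284 m^3. 1 fluid_ounce_imp = 2.8413063e-05 m^3, so 0.0011644284 m^3 = 0.0011644284 / 2.8413063e-05 = 40.98215 fluid_ounce_imp ≈ 40.98 fluid_ounce_imp (4 s.f.). Final answer: 40.98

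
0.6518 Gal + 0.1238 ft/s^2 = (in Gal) 4.425. Check: 1 Gal = 0.01 m/s^2, so 0.6518 Gal = 0.6518 * 0.01 = 0.006518 m/s^2. 1 ft/s^2 = 0.3048 m/s^2, so 0.1238 ft/s^2 = 0.1238 * 0.3048 = 0.03773424 m/s^2. Sum: 0.006518 + 0.03773424 = 0.04425224 m/s^2. 1 Gal = 0.01 m/s^2, so 0.04425224 m/s^2 = 0.04425224 / 0.01 = 4.425224 Gal ≈ 4.425 Gal (4 s.f.).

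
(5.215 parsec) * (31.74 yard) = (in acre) 1.154e+15. Check: 1 parsec = 3.0856776e+16 m, so 5.215 parsec = 5.215 * 3.0856776e+16 = 1.6091809e+17 m. 1 yard = 0.9144 m, so 31.74 yard = 31.74 * 0.9144 = 29.023056 m. Combine: 1.6091809e+17 m * 29.023056 m = 4.6703346e+18 m^2. 1 acre = 4046.8564 m^2, so 4.6703346e+18 m^2 = 4.6703346e+18 / 4046.8564 = 1.1540648e+15 acre ≈ 1.154e+15 acre (4 s.f.).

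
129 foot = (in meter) 1 foot = 0.3048 m, so 129 foot = 129 * 0.3048 = 39.3192 m. 39.3192 m = 39.3192 meter ≈ 39.32 meter (4 s.f.). Final answer: 39.32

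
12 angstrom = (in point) 3.402e-06. Check: 1 angstrom = 1e-10 m, so 12 angstrom = 12 * 1e-10 = 1.2e-09 m. 1 point = 0.00035277778 m, so 1.2e-09 m = 1.2e-09 / 0.00035277778 = 3.4015748e-06 point ≈ 3.402e-06 point (4 s.f.).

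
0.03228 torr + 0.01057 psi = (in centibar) 0.07718. Check: 1 torr = 133.32237 Pa, so 0.03228 torr = 0.03228 * 133.32237 = 4.3036461 Pa. 1 psi = 6894.7573 Pa, so 0.01057 psi = 0.01057 * 6894.7573 = 72.877585 Pa. Sum: 4.3036461 + 72.877585 = 77.181231 Pa. 1 centibar = 1000 Pa, so 77.181231 Pa = 77.181231 / 1000 = 0.077181231 centibar ≈ 0.07718 centibar (4 s.f.).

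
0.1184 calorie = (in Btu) 0.0004695. Check: 1 calorie = 4.184 J, so 0.1184 calorie = 0.1184 * 4.184 = 0.4953856 J. 1 Btu = 1055.0559 J, so 0.4953856 J = 0.4953856 / 1055.0559 = 0.00046953495 Btu ≈ 0.0004695 Btu (4 s.f.).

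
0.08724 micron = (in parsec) 1 micron = 1e-06 m, so 0.08724 micron = 0.08724 * 1e-06 = 8.724e-08 m. 1 parsec = 3.0856776e+16 m, so 8.724e-08 m = 8.724e-08 / 3.0856776e+16 = 2.8272559e-24 parsec ≈ 2.827e-24 parsec (4 s.f.). Final answer: 2.827e-24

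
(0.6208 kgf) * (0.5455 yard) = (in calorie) 1 kgf = 9.80665 N, so 0.6208 kgf = 0.6208 * 9.80665 = 6.0879683 N. 1 yard = 0.9144 m, so 0.5455 yard = 0.5455 * 0.9144 = 0.4988052 m. Combine: 6.0879683 N * 0.4988052 m = 3.0367103 J. 1 calorie = 4.184 J, so 3.0367103 J = 3.0367103 / 4.184 = 0.72579117 calorie ≈ 0.7258 calorie (4 s.f.). Final answer: 0.7258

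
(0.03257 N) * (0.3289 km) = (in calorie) 0.03257 N is already in N. 1 km = 1000 m, so 0.3289 km = 0.3289 * 1000 = 328.9 m. Combine: 0.03257 N * 328.9 m = 10.712273 J. 1 calorie = 4.184 J, so 10.712273 J = 10.712273 / 4.184 = 2.5602947 calorie ≈ 2.56 calorie (4 s.f.). Final answer: 2.56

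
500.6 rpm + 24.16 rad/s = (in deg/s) 4388. Check: 1 rpm = 0.10471976 rad/s, so 500.6 rpm = 500.6 * 0.10471976 = 52.422709 rad/s. 24.16 rad/s is already in rad/s. Sum: 52.422709 + 24.16 = 76.582709 rad/s. 1 deg/s = 0.017453293 rad/s, so 76.582709 rad/s = 76.582709 / 0.017453293 = 4387.866 deg/s ≈ 4388 deg/s (4 s.f.).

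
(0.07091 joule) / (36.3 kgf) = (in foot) 0.07091 joule = 0.07091 J. 1 kgf = 9.80665 N, so 36.3 kgf = 36.3 * 9.80665 = 355.98139 N. Combine: 0.07091 J / 355.98139 N = 0.0001991958 m. 1 foot = 0.3048 m, so 0.0001991958 m = 0.0001991958 / 0.3048 = 0.00065352954 foot ≈ 0.0006535 foot (4 s.f.). Final answer: 0.0006535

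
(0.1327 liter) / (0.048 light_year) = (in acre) 7.221e-23. Check: 1 liter = 0.001 m^3, so 0.1327 liter = 0.1327 * 0.001 = 0.0001327 m^3. 1 light_year = 9.4607305e+15 m, so 0.048 light_year = 0.048 * 9.4607305e+15 = 4.5411506e+14 m. Combine: 0.0001327 m^3 / 4.5411506e+14 m = 2.9221669e-19 m^2. 1 acre = 4046.8564 m^2, so 2.9221669e-19 m^2 = 2.9221669e-19 / 4046.8564 = 7.2208316e-23 acre ≈ 7.221e-23 acre (4 s.f.).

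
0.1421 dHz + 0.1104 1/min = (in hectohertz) 0.0001605. Check: 1 dHz = 0.1 Hz, so 0.1421 dHz = 0.1421 * 0.1 = 0.01421 Hz. 1 1/min = 0.016666667 Hz, so 0.1104 1/min = 0.1104 * 0.016666667 = 0.00184 Hz. Sum: 0.01421 + 0.00184 = 0.01605 Hz. 1 hectohertz = 100 Hz, so 0.01605 Hz = 0.01605 / 100 = 0.0001605 hectohertz.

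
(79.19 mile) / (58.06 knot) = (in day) 1 mile = 1609.344 m, so 79.19 mile = 79.19 * 1609.344 = 127443.95 m. 1 knot = 0.51444444 m/s, so 58.06 knot = 58.06 * 0.51444444 = 29.868644 m/s. Combine: 127443.95 m / 29.868644 m/s = 4266.814 s. 1 day = 86400 s, so 4266.814 s = 4266.814 / 86400 = 0.049384422 day ≈ 0.04938 day (4 s.f.). Final answer: 0.04938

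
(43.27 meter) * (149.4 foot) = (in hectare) 43.27 meter = 43.27 m. 1 foot = 0.3048 m, so 149.4 foot = 149.4 * 0.3048 = 45.53712 m. Combine: 43.27 m * 45.53712 m = 1970.3912 m^2. 1 hectare = 10000 m^2, so 1970.3912 m^2 = 1970.3912 / 10000 = 0.19703912 hectare ≈ 0.197 hectare (4 s.f.). Final answer: 0.197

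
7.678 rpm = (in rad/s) 1 rpm = 0.10471976 rad/s, so 7.678 rpm = 7.678 * 0.10471976 = 0.80403828 rad/s. Result: 0.80403828 rad/s ≈ 0.804 rad/s (4 s.f.). Final answer: 0.804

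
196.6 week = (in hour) 1 week = 604800 s, so 196.6 week = 196.6 * 604800 = 1.1890368e+08 s. 1 hour = 3600 s, so 1.1890368e+08 s = 1.1890368e+08 / 3600 = 33028.8 hour ≈ 3.303e+04 hour (4 s.f.). Final answer: 3.303e+04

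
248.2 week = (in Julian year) 1 week = 604800 s, so 248.2 week = 248.2 * 604800 = 1.5011136e+08 s. 1 Julian year = 31557600 s, so 1.5011136e+08 s = 1.5011136e+08 / 31557600 = 4.756742 Julian year ≈ 4.757 Julian year (4 s.f.). Final answer: 4.757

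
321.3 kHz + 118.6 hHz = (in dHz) 3.332e+06. Check: 1 kHz = 1000 Hz, so 321.3 kHz = 321.3 * 1000 = 321300 Hz. 1 hHz = 100 Hz, so 118.6 hHz = 118.6 * 100 = 11860 Hz. Sum: 321300 + 11860 = 333160 Hz. 1 dHz = 0.1 Hz, so 333160 Hz = 333160 / 0.1 = 3331600 dHz ≈ 3.332e+06 dHz (4 s.f.).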